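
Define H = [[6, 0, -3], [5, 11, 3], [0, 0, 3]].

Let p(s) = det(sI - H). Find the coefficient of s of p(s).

117

p(s) = s^3 - 20s^2 + 117s - 198.
The coefficient of s is 117.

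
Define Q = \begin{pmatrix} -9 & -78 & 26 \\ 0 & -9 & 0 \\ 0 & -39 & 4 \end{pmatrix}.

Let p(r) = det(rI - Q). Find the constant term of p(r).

p(r) = r^3 + 14r^2 + 9r - 324.
The constant term is -324.

-324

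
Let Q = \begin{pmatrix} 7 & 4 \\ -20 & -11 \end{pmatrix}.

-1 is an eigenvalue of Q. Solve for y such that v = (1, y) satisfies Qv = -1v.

-2

We need (Q + 1I)v = 0.
Q + 1I = [[8, 4], [-20, -10]].
Row 1: (8)·1 + (4)·y = 0
Row 2: (-20)·1 + (-10)·y = 0
Solving gives y = -2.
Check: Q·(1, -2) = (-1, 2) = -1·(1, -2).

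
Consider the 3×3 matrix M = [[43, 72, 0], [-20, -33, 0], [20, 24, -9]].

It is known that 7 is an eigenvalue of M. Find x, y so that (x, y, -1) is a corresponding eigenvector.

-2, 1

We need (M - 7I)v = 0.
M - 7I = [[36, 72, 0], [-20, -40, 0], [20, 24, -16]].
Row 1: (36)·x + (72)·y + (0)·-1 = 0
Row 2: (-20)·x + (-40)·y + (0)·-1 = 0
Row 3: (20)·x + (24)·y + (-16)·-1 = 0
Solving gives x = -2, y = 1.
Check: M·(-2, 1, -1) = (-14, 7, -7) = 7·(-2, 1, -1).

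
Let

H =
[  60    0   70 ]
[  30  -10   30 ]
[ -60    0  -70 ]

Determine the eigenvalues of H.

-10, -10, 0

Set up det(λI - H) = 0.
Expanding the 3×3 determinant: p(λ) = λ^3 + 20λ^2 + 100λ.
Rational-root test: λ = 0 gives p(0) = 0.
Factor out λ: p(λ) = λ·(λ^2 + 20λ + 100).
The quadratic factor is (λ + 10)^2.
Eigenvalues: -10, -10, 0.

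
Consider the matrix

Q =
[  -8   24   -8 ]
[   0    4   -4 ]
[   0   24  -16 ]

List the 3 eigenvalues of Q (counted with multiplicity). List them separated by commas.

-8, -8, -4

Set up det(tI - Q) = 0.
Cofactor expansion gives p(t) = t^3 + 20t^2 + 128t + 256.
Rational-root test: t = -8 gives p(-8) = 0.
Dividing by (t + 8) leaves t^2 + 12t + 32.
The quadratic factors as (t + 8)·(t + 4).
Eigenvalues: -8, -8, -4.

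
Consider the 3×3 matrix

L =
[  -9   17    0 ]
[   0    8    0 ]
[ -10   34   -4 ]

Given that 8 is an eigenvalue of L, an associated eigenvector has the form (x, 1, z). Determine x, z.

We need (L - 8I)v = 0.
L - 8I = [[-17, 17, 0], [0, 0, 0], [-10, 34, -12]].
Row 1: (-17)·x + (17)·1 + (0)·z = 0
Row 2: (0)·x + (0)·1 + (0)·z = 0
Row 3: (-10)·x + (34)·1 + (-12)·z = 0
Solving gives x = 1, z = 2.
Check: L·(1, 1, 2) = (8, 8, 16) = 8·(1, 1, 2).

1, 2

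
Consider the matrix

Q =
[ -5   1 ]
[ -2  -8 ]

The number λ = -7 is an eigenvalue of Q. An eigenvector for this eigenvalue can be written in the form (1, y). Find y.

We need (Q + 7I)v = 0.
Q + 7I = [[2, 1], [-2, -1]].
Row 1: (2)·1 + (1)·y = 0
Row 2: (-2)·1 + (-1)·y = 0
Solving gives y = -2.
Check: Q·(1, -2) = (-7, 14) = -7·(1, -2).

-2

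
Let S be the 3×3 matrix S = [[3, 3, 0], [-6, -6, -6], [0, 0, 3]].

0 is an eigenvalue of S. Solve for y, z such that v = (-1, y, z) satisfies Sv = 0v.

We need (S)v = 0.
S = [[3, 3, 0], [-6, -6, -6], [0, 0, 3]].
Row 1: (3)·-1 + (3)·y + (0)·z = 0
Row 2: (-6)·-1 + (-6)·y + (-6)·z = 0
Row 3: (0)·-1 + (0)·y + (3)·z = 0
Solving gives y = 1, z = 0.
Check: S·(-1, 1, 0) = (0, 0, 0) = 0·(-1, 1, 0).

1, 0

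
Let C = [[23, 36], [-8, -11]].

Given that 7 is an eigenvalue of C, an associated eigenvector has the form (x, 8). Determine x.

-18

We need (C - 7I)v = 0.
C - 7I = [[16, 36], [-8, -18]].
Row 1: (16)·x + (36)·8 = 0
Row 2: (-8)·x + (-18)·8 = 0
Solving gives x = -18.
Check: C·(-18, 8) = (-126, 56) = 7·(-18, 8).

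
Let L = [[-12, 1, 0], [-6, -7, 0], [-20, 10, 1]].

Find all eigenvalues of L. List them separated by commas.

Set up det(sI - L) = 0.
Expanding along the first row, p(s) = s^3 + 18s^2 + 71s - 90.
Try s = -10: p(-10) = 0, so -10 is a root.
Dividing by (s + 10) leaves s^2 + 8s - 9.
The quadratic factors as (s + 9)·(s - 1).
Eigenvalues: -10, -9, 1.

-10, -9, 1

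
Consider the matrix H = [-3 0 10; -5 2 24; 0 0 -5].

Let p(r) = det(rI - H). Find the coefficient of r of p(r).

-1

p(r) = r^3 + 6r^2 - r - 30.
The coefficient of r is -1.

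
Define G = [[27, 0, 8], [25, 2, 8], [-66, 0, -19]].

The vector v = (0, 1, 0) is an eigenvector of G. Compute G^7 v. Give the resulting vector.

First find the eigenvalue: Gv = (0, 2, 0) = 2·(0, 1, 0), so λ = 2.
Then G^7 v = λ^7·v = 2^7·(0, 1, 0) = 128·(0, 1, 0) = (0, 128, 0).

(0, 128, 0)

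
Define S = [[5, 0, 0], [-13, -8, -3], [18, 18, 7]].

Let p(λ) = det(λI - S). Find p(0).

p(0) = det(0·I − S) = det(−S) = (−1)^3·det(S).
det(S) = -10, so p(0) = 10.

10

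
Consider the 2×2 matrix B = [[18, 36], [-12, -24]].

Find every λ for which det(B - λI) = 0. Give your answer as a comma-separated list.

det(B - rI) = (18 - r)(-24 - r) - (36)·(-12) = r^2 + 6r.
This factors as (r + 6)·r = 0.
Eigenvalues: -6, 0.

-6, 0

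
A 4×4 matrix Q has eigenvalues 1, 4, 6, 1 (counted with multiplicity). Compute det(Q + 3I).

1008

If Q has eigenvalues 1, 4, 6, 1, then Q + 3I has eigenvalues 4, 7, 9, 4.
det(Q + 3I) = (4) · (7) · (9) · (4) = 1008.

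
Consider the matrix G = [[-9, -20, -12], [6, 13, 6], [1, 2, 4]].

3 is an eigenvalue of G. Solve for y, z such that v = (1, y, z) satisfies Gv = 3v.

0, -1

We need (G - 3I)v = 0.
G - 3I = [[-12, -20, -12], [6, 10, 6], [1, 2, 1]].
Row 1: (-12)·1 + (-20)·y + (-12)·z = 0
Row 2: (6)·1 + (10)·y + (6)·z = 0
Row 3: (1)·1 + (2)·y + (1)·z = 0
Solving gives y = 0, z = -1.
Check: G·(1, 0, -1) = (3, 0, -3) = 3·(1, 0, -1).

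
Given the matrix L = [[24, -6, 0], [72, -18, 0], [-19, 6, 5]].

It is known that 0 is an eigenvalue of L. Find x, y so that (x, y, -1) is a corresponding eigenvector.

1, 4

We need (L)v = 0.
L = [[24, -6, 0], [72, -18, 0], [-19, 6, 5]].
Row 1: (24)·x + (-6)·y + (0)·-1 = 0
Row 2: (72)·x + (-18)·y + (0)·-1 = 0
Row 3: (-19)·x + (6)·y + (5)·-1 = 0
Solving gives x = 1, y = 4.
Check: L·(1, 4, -1) = (0, 0, 0) = 0·(1, 4, -1).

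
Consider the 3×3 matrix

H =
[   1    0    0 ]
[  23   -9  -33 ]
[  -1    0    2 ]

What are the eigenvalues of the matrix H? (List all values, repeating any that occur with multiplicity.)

Set up det(lambda·I - H) = 0.
Cofactor expansion gives p(lambda) = lambda^3 + 6·lambda^2 - 25·lambda + 18.
Since p(1) = 0, lambda = 1 is a root.
Factor out (lambda - 1): p(lambda) = (lambda - 1)·(lambda^2 + 7·lambda - 18).
The quadratic factors as (lambda + 9)·(lambda - 2).
Eigenvalues: -9, 1, 2.

-9, 1, 2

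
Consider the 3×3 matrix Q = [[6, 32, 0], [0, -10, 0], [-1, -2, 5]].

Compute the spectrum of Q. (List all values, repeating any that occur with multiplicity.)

-10, 5, 6

Compute the characteristic polynomial p(s) = det(sI - Q).
Expanding along the first row, p(s) = s^3 - s^2 - 80s + 300.
Try s = 5: p(5) = 0, so 5 is a root.
Dividing by (s - 5) leaves s^2 + 4s - 60.
The quadratic factors as (s + 10)·(s - 6).
Eigenvalues: -10, 5, 6.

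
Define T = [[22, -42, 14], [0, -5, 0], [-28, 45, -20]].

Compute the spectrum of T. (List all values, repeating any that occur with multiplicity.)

Compute the characteristic polynomial p(r) = det(rI - T).
Expanding along the first row, p(r) = r^3 + 3r^2 - 58r - 240.
Rational-root test: r = -6 gives p(-6) = 0.
Dividing by (r + 6) leaves r^2 - 3r - 40.
The quadratic factors as (r + 5)·(r - 8).
Eigenvalues: -6, -5, 8.

-6, -5, 8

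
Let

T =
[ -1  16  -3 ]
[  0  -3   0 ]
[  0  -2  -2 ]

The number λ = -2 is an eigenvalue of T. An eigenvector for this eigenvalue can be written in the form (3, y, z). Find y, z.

We need (T + 2I)v = 0.
T + 2I = [[1, 16, -3], [0, -1, 0], [0, -2, 0]].
Row 1: (1)·3 + (16)·y + (-3)·z = 0
Row 2: (0)·3 + (-1)·y + (0)·z = 0
Row 3: (0)·3 + (-2)·y + (0)·z = 0
Solving gives y = 0, z = 1.
Check: T·(3, 0, 1) = (-6, 0, -2) = -2·(3, 0, 1).

0, 1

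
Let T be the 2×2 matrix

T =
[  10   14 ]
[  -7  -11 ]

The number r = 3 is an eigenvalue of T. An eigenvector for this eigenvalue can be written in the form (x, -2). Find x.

4

We need (T - 3I)v = 0.
T - 3I = [[7, 14], [-7, -14]].
Row 1: (7)·x + (14)·-2 = 0
Row 2: (-7)·x + (-14)·-2 = 0
Solving gives x = 4.
Check: T·(4, -2) = (12, -6) = 3·(4, -2).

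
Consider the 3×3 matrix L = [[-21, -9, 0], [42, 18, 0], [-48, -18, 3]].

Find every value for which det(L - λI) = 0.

Compute the characteristic polynomial p(r) = det(rI - L).
Expanding along the first row, p(r) = r^3 - 9r.
Try r = 0: p(0) = 0, so 0 is a root.
Factor out r: p(r) = r·(r^2 - 9).
The quadratic factors as (r + 3)·(r - 3).
Eigenvalues: -3, 0, 3.

-3, 0, 3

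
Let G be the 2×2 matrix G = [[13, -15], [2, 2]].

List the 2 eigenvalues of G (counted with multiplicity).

7, 8

det(G - rI) = (13 - r)(2 - r) - (-15)·(2) = r^2 - 15r + 56.
This factors as (r - 7)·(r - 8) = 0.
Eigenvalues: 7, 8.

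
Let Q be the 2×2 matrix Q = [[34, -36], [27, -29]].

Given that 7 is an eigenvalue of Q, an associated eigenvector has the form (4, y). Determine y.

3

We need (Q - 7I)v = 0.
Q - 7I = [[27, -36], [27, -36]].
Row 1: (27)·4 + (-36)·y = 0
Row 2: (27)·4 + (-36)·y = 0
Solving gives y = 3.
Check: Q·(4, 3) = (28, 21) = 7·(4, 3).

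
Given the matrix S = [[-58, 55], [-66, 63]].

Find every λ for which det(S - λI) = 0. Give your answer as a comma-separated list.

det(S - μI) = (-58 - μ)(63 - μ) - (55)·(-66) = μ^2 - 5μ - 24.
This factors as (μ + 3)·(μ - 8) = 0.
Eigenvalues: -3, 8.

-3, 8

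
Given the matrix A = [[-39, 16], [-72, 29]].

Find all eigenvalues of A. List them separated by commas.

det(A - lambda·I) = (-39 - lambda)(29 - lambda) - (16)·(-72) = lambda^2 + 10·lambda + 21.
This factors as (lambda + 7)·(lambda + 3) = 0.
Eigenvalues: -7, -3.

-7, -3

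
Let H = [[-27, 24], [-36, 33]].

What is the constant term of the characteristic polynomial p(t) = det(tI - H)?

p(0) = det(0·I − H) = det(−H) = (−1)^2·det(H).
det(H) = -27, so p(0) = -27.

-27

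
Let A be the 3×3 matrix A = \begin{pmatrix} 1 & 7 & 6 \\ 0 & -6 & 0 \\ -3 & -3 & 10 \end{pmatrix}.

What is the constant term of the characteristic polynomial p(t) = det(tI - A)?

168

p(0) = det(0·I − A) = det(−A) = (−1)^3·det(A).
det(A) = -168, so p(0) = 168.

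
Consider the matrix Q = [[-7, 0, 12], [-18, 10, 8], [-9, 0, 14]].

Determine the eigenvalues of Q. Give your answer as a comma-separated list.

2, 5, 10

The characteristic polynomial is p(λ) = det(λI - Q).
Expanding along the first row, p(λ) = λ^3 - 17λ^2 + 80λ - 100.
Rational-root test: λ = 5 gives p(5) = 0.
Dividing by (λ - 5) leaves λ^2 - 12λ + 20.
The quadratic factors as (λ - 2)·(λ - 10).
Eigenvalues: 2, 5, 10.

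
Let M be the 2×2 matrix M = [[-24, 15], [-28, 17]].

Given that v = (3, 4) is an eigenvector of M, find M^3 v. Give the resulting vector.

(-192, -256)

First find the eigenvalue: Mv = (-12, -16) = -4·(3, 4), so λ = -4.
Then M^3 v = λ^3·v = (-4)^3·(3, 4) = -64·(3, 4) = (-192, -256).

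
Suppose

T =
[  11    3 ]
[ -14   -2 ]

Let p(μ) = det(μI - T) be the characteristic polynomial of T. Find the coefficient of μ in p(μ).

-9

The coefficient of μ of det(μI - T) is −trace(T).
trace(T) = (11) + (-2) = 9, so the coefficient is -9.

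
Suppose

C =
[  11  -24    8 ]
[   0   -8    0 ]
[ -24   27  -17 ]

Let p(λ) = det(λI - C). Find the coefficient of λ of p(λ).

p(λ) = λ^3 + 14λ^2 + 53λ + 40.
The coefficient of λ is 53.

53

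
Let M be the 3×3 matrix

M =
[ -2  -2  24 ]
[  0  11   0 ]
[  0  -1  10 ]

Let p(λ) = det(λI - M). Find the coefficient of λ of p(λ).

p(λ) = λ^3 - 19λ^2 + 68λ + 220.
The coefficient of λ is 68.

68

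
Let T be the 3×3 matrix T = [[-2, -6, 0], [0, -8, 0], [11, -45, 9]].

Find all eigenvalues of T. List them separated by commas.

The characteristic polynomial is p(lambda) = det(lambda·I - T).
Cofactor expansion gives p(lambda) = lambda^3 + lambda^2 - 74·lambda - 144.
Try lambda = -2: p(-2) = 0, so -2 is a root.
Dividing by (lambda + 2) leaves lambda^2 - lambda - 72.
The quadratic factors as (lambda + 8)·(lambda - 9).
Eigenvalues: -8, -2, 9.

-8, -2, 9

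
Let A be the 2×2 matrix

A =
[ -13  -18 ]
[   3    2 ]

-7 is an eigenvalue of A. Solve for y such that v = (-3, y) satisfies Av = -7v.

1

We need (A + 7I)v = 0.
A + 7I = [[-6, -18], [3, 9]].
Row 1: (-6)·-3 + (-18)·y = 0
Row 2: (3)·-3 + (9)·y = 0
Solving gives y = 1.
Check: A·(-3, 1) = (21, -7) = -7·(-3, 1).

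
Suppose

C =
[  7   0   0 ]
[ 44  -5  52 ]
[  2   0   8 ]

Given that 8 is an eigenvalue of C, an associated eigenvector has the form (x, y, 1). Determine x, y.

0, 4

We need (C - 8I)v = 0.
C - 8I = [[-1, 0, 0], [44, -13, 52], [2, 0, 0]].
Row 1: (-1)·x + (0)·y + (0)·1 = 0
Row 2: (44)·x + (-13)·y + (52)·1 = 0
Row 3: (2)·x + (0)·y + (0)·1 = 0
Solving gives x = 0, y = 4.
Check: C·(0, 4, 1) = (0, 32, 8) = 8·(0, 4, 1).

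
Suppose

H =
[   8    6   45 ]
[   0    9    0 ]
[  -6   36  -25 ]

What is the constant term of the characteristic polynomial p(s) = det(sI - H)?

-630

p(0) = det(0·I − H) = det(−H) = (−1)^3·det(H).
det(H) = 630, so p(0) = -630.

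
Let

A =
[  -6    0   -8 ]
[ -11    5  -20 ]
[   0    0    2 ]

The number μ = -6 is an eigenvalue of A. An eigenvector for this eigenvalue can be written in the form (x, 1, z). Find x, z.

We need (A + 6I)v = 0.
A + 6I = [[0, 0, -8], [-11, 11, -20], [0, 0, 8]].
Row 1: (0)·x + (0)·1 + (-8)·z = 0
Row 2: (-11)·x + (11)·1 + (-20)·z = 0
Row 3: (0)·x + (0)·1 + (8)·z = 0
Solving gives x = 1, z = 0.
Check: A·(1, 1, 0) = (-6, -6, 0) = -6·(1, 1, 0).

1, 0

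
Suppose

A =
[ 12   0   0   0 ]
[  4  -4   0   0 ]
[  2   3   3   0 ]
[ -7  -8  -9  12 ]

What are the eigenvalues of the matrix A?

-4, 3, 12, 12

A is lower triangular, so its eigenvalues are the diagonal entries.
Diagonal: 12, -4, 3, 12.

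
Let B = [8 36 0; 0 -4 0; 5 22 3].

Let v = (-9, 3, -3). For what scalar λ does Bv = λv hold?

Compute Bv: B·(-9, 3, -3) = (36, -12, 12).
Since Bv = λv, compare component 1: 36 = λ·-9, so λ = -4.

-4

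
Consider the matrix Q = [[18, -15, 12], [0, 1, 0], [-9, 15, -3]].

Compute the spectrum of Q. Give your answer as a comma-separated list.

1, 6, 9

Set up det(μI - Q) = 0.
Cofactor expansion gives p(μ) = μ^3 - 16μ^2 + 69μ - 54.
Try μ = 1: p(1) = 0, so 1 is a root.
Dividing by (μ - 1) leaves μ^2 - 15μ + 54.
The quadratic factors as (μ - 6)·(μ - 9).
Eigenvalues: 1, 6, 9.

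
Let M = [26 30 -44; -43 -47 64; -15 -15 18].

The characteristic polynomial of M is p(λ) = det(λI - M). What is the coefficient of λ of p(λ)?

p(λ) = λ^3 + 3λ^2 - 10λ - 24.
The coefficient of λ is -10.

-10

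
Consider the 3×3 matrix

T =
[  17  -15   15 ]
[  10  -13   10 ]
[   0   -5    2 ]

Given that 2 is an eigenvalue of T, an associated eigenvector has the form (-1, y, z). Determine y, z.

We need (T - 2I)v = 0.
T - 2I = [[15, -15, 15], [10, -15, 10], [0, -5, 0]].
Row 1: (15)·-1 + (-15)·y + (15)·z = 0
Row 2: (10)·-1 + (-15)·y + (10)·z = 0
Row 3: (0)·-1 + (-5)·y + (0)·z = 0
Solving gives y = 0, z = 1.
Check: T·(-1, 0, 1) = (-2, 0, 2) = 2·(-1, 0, 1).

0, 1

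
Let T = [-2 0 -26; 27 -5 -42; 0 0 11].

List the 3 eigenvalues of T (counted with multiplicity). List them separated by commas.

Set up det(lambda·I - T) = 0.
Expanding along the first row, p(lambda) = lambda^3 - 4·lambda^2 - 67·lambda - 110.
Since p(-2) = 0, lambda = -2 is a root.
Factor out (lambda + 2): p(lambda) = (lambda + 2)·(lambda^2 - 6·lambda - 55).
The quadratic factors as (lambda + 5)·(lambda - 11).
Eigenvalues: -5, -2, 11.

-5, -2, 11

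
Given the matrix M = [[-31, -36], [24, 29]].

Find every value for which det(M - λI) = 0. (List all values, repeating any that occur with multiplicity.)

-7, 5

det(M - lambda·I) = (-31 - lambda)(29 - lambda) - (-36)·(24) = lambda^2 + 2·lambda - 35.
This factors as (lambda + 7)·(lambda - 5) = 0.
Eigenvalues: -7, 5.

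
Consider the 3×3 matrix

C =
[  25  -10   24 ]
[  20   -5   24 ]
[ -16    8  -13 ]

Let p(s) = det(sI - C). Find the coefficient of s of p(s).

7

p(s) = s^3 - 7s^2 + 7s + 15.
The coefficient of s is 7.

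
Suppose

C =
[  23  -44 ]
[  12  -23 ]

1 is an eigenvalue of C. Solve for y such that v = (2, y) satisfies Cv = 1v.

1

We need (C - 1I)v = 0.
C - 1I = [[22, -44], [12, -24]].
Row 1: (22)·2 + (-44)·y = 0
Row 2: (12)·2 + (-24)·y = 0
Solving gives y = 1.
Check: C·(2, 1) = (2, 1) = 1·(2, 1).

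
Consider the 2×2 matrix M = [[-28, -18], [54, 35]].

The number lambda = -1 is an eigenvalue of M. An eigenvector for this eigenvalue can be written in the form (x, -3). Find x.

2

We need (M + 1I)v = 0.
M + 1I = [[-27, -18], [54, 36]].
Row 1: (-27)·x + (-18)·-3 = 0
Row 2: (54)·x + (36)·-3 = 0
Solving gives x = 2.
Check: M·(2, -3) = (-2, 3) = -1·(2, -3).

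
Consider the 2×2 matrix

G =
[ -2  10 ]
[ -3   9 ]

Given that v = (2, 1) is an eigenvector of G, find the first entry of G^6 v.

First find the eigenvalue: Gv = (6, 3) = 3·(2, 1), so λ = 3.
Then G^6 v = λ^6·v = 3^6·(2, 1) = 729·(2, 1) = (1458, 729).

1458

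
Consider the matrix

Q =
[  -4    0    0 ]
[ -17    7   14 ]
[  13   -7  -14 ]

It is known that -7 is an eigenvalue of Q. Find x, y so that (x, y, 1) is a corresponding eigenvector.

0, -1

We need (Q + 7I)v = 0.
Q + 7I = [[3, 0, 0], [-17, 14, 14], [13, -7, -7]].
Row 1: (3)·x + (0)·y + (0)·1 = 0
Row 2: (-17)·x + (14)·y + (14)·1 = 0
Row 3: (13)·x + (-7)·y + (-7)·1 = 0
Solving gives x = 0, y = -1.
Check: Q·(0, -1, 1) = (0, 7, -7) = -7·(0, -1, 1).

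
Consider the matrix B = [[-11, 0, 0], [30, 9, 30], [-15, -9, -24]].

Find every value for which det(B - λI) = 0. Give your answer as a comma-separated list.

Set up det(sI - B) = 0.
Cofactor expansion gives p(s) = s^3 + 26s^2 + 219s + 594.
Rational-root test: s = -6 gives p(-6) = 0.
Factor out (s + 6): p(s) = (s + 6)·(s^2 + 20s + 99).
The quadratic factors as (s + 11)·(s + 9).
Eigenvalues: -11, -9, -6.

-11, -9, -6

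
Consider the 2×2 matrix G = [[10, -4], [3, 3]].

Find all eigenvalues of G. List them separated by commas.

6, 7

det(G - tI) = (10 - t)(3 - t) - (-4)·(3) = t^2 - 13t + 42.
This factors as (t - 6)·(t - 7) = 0.
Eigenvalues: 6, 7.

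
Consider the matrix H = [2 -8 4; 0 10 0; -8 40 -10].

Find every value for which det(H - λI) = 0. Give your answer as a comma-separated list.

-6, -2, 10

Set up det(μI - H) = 0.
Cofactor expansion gives p(μ) = μ^3 - 2μ^2 - 68μ - 120.
Rational-root test: μ = -2 gives p(-2) = 0.
Dividing by (μ + 2) leaves μ^2 - 4μ - 60.
The quadratic factors as (μ + 6)·(μ - 10).
Eigenvalues: -6, -2, 10.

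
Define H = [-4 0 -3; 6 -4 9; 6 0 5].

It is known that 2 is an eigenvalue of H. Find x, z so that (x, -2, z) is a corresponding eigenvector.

We need (H - 2I)v = 0.
H - 2I = [[-6, 0, -3], [6, -6, 9], [6, 0, 3]].
Row 1: (-6)·x + (0)·-2 + (-3)·z = 0
Row 2: (6)·x + (-6)·-2 + (9)·z = 0
Row 3: (6)·x + (0)·-2 + (3)·z = 0
Solving gives x = 1, z = -2.
Check: H·(1, -2, -2) = (2, -4, -4) = 2·(1, -2, -2).

1, -2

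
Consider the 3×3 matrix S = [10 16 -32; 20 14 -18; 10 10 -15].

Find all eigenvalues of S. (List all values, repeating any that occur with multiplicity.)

-6, 5, 10

Compute the characteristic polynomial p(t) = det(tI - S).
Cofactor expansion gives p(t) = t^3 - 9t^2 - 40t + 300.
Try t = -6: p(-6) = 0, so -6 is a root.
Factor out (t + 6): p(t) = (t + 6)·(t^2 - 15t + 50).
The quadratic factors as (t - 5)·(t - 10).
Eigenvalues: -6, 5, 10.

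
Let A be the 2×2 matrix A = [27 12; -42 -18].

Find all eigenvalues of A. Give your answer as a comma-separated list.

3, 6

det(A - λI) = (27 - λ)(-18 - λ) - (12)·(-42) = λ^2 - 9λ + 18.
This factors as (λ - 3)·(λ - 6) = 0.
Eigenvalues: 3, 6.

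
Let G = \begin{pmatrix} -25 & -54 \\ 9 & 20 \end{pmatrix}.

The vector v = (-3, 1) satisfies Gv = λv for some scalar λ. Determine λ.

Compute Gv: G·(-3, 1) = (21, -7).
Since Gv = λv, compare component 1: 21 = λ·-3, so λ = -7.

-7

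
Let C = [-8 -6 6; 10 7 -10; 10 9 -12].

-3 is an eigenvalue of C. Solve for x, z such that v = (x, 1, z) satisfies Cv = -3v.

We need (C + 3I)v = 0.
C + 3I = [[-5, -6, 6], [10, 10, -10], [10, 9, -9]].
Row 1: (-5)·x + (-6)·1 + (6)·z = 0
Row 2: (10)·x + (10)·1 + (-10)·z = 0
Row 3: (10)·x + (9)·1 + (-9)·z = 0
Solving gives x = 0, z = 1.
Check: C·(0, 1, 1) = (0, -3, -3) = -3·(0, 1, 1).

0, 1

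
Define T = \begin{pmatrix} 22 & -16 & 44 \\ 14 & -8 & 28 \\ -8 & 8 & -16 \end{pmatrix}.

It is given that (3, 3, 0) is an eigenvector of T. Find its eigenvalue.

Compute Tv: T·(3, 3, 0) = (18, 18, 0).
Since Tv = λv, compare component 1: 18 = λ·3, so λ = 6.

6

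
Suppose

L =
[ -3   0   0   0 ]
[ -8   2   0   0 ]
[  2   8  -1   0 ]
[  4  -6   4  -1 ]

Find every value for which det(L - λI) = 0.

-3, -1, -1, 2

L is lower triangular, so its eigenvalues are the diagonal entries.
Diagonal: -3, 2, -1, -1.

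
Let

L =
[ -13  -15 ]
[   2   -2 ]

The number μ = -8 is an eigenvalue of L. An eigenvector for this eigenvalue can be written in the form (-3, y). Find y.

We need (L + 8I)v = 0.
L + 8I = [[-5, -15], [2, 6]].
Row 1: (-5)·-3 + (-15)·y = 0
Row 2: (2)·-3 + (6)·y = 0
Solving gives y = 1.
Check: L·(-3, 1) = (24, -8) = -8·(-3, 1).

1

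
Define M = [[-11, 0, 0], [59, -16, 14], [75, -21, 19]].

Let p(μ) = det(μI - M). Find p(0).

p(0) = det(0·I − M) = det(−M) = (−1)^3·det(M).
det(M) = 110, so p(0) = -110.

-110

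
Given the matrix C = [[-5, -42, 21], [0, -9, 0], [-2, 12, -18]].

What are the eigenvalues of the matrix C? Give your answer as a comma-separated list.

Set up det(μI - C) = 0.
Expanding along the first row, p(μ) = μ^3 + 32μ^2 + 339μ + 1188.
Since p(-11) = 0, μ = -11 is a root.
Dividing by (μ + 11) leaves μ^2 + 21μ + 108.
The quadratic factors as (μ + 12)·(μ + 9).
Eigenvalues: -12, -11, -9.

-12, -11, -9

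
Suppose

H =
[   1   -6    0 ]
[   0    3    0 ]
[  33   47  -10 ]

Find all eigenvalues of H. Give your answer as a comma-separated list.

-10, 1, 3

The characteristic polynomial is p(λ) = det(λI - H).
Expanding along the first row, p(λ) = λ^3 + 6λ^2 - 37λ + 30.
Try λ = 1: p(1) = 0, so 1 is a root.
Factor out (λ - 1): p(λ) = (λ - 1)·(λ^2 + 7λ - 30).
The quadratic factors as (λ + 10)·(λ - 3).
Eigenvalues: -10, 1, 3.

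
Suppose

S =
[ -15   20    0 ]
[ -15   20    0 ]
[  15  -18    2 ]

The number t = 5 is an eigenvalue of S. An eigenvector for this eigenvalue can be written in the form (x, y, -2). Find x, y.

We need (S - 5I)v = 0.
S - 5I = [[-20, 20, 0], [-15, 15, 0], [15, -18, -3]].
Row 1: (-20)·x + (20)·y + (0)·-2 = 0
Row 2: (-15)·x + (15)·y + (0)·-2 = 0
Row 3: (15)·x + (-18)·y + (-3)·-2 = 0
Solving gives x = 2, y = 2.
Check: S·(2, 2, -2) = (10, 10, -10) = 5·(2, 2, -2).

2, 2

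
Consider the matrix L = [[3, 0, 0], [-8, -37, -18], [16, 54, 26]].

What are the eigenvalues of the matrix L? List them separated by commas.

-10, -1, 3

The characteristic polynomial is p(t) = det(tI - L).
Cofactor expansion gives p(t) = t^3 + 8t^2 - 23t - 30.
Since p(3) = 0, t = 3 is a root.
Factor out (t - 3): p(t) = (t - 3)·(t^2 + 11t + 10).
The quadratic factors as (t + 10)·(t + 1).
Eigenvalues: -10, -1, 3.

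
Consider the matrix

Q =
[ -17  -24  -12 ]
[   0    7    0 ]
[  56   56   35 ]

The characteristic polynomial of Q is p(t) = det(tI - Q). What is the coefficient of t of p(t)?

203

p(t) = t^3 - 25t^2 + 203t - 539.
The coefficient of t is 203.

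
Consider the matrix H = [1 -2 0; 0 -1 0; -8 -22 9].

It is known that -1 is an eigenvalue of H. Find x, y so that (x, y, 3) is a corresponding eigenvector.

1, 1

We need (H + 1I)v = 0.
H + 1I = [[2, -2, 0], [0, 0, 0], [-8, -22, 10]].
Row 1: (2)·x + (-2)·y + (0)·3 = 0
Row 2: (0)·x + (0)·y + (0)·3 = 0
Row 3: (-8)·x + (-22)·y + (10)·3 = 0
Solving gives x = 1, y = 1.
Check: H·(1, 1, 3) = (-1, -1, -3) = -1·(1, 1, 3).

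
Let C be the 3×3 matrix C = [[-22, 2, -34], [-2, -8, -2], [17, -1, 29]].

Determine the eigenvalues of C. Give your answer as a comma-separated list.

-7, -6, 12

Set up det(rI - C) = 0.
Expanding the 3×3 determinant: p(r) = r^3 + r^2 - 114r - 504.
Since p(-7) = 0, r = -7 is a root.
Dividing by (r + 7) leaves r^2 - 6r - 72.
The quadratic factors as (r + 6)·(r - 12).
Eigenvalues: -7, -6, 12.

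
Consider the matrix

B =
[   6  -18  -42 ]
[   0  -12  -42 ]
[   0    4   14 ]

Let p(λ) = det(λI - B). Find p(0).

0

p(0) = det(0·I − B) = det(−B) = (−1)^3·det(B).
det(B) = 0, so p(0) = 0.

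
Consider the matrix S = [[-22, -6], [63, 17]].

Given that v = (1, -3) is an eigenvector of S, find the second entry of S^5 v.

First find the eigenvalue: Sv = (-4, 12) = -4·(1, -3), so λ = -4.
Then S^5 v = λ^5·v = (-4)^5·(1, -3) = -1024·(1, -3) = (-1024, 3072).

3072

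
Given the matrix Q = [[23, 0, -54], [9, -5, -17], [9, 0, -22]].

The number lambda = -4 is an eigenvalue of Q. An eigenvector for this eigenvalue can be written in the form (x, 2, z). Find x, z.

We need (Q + 4I)v = 0.
Q + 4I = [[27, 0, -54], [9, -1, -17], [9, 0, -18]].
Row 1: (27)·x + (0)·2 + (-54)·z = 0
Row 2: (9)·x + (-1)·2 + (-17)·z = 0
Row 3: (9)·x + (0)·2 + (-18)·z = 0
Solving gives x = 4, z = 2.
Check: Q·(4, 2, 2) = (-16, -8, -8) = -4·(4, 2, 2).

4, 2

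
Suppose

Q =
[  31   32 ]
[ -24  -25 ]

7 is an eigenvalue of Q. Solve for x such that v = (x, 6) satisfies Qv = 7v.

We need (Q - 7I)v = 0.
Q - 7I = [[24, 32], [-24, -32]].
Row 1: (24)·x + (32)·6 = 0
Row 2: (-24)·x + (-32)·6 = 0
Solving gives x = -8.
Check: Q·(-8, 6) = (-56, 42) = 7·(-8, 6).

-8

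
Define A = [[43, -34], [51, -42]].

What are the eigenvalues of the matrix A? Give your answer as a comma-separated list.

-8, 9

det(A - λI) = (43 - λ)(-42 - λ) - (-34)·(51) = λ^2 - λ - 72.
This factors as (λ + 8)·(λ - 9) = 0.
Eigenvalues: -8, 9.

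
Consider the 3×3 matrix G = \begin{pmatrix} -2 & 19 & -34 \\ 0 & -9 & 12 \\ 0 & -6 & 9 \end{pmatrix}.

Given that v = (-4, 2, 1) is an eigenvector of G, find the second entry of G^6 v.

First find the eigenvalue: Gv = (12, -6, -3) = -3·(-4, 2, 1), so λ = -3.
Then G^6 v = λ^6·v = (-3)^6·(-4, 2, 1) = 729·(-4, 2, 1) = (-2916, 1458, 729).

1458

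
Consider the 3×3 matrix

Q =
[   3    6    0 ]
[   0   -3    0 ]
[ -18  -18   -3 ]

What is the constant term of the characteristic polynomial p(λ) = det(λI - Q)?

-27

p(0) = det(0·I − Q) = det(−Q) = (−1)^3·det(Q).
det(Q) = 27, so p(0) = -27.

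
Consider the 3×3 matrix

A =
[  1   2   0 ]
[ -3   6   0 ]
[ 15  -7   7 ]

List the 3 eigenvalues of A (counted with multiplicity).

3, 4, 7

Compute the characteristic polynomial p(s) = det(sI - A).
Cofactor expansion gives p(s) = s^3 - 14s^2 + 61s - 84.
Try s = 4: p(4) = 0, so 4 is a root.
Factor out (s - 4): p(s) = (s - 4)·(s^2 - 10s + 21).
The quadratic factors as (s - 3)·(s - 7).
Eigenvalues: 3, 4, 7.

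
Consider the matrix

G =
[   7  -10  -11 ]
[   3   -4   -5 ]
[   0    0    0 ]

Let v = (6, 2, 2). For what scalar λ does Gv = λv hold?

0

Compute Gv: G·(6, 2, 2) = (0, 0, 0).
Since Gv = λv, compare component 1: 0 = λ·6, so λ = 0.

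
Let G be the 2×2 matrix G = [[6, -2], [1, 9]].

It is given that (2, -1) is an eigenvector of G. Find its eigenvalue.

7

Compute Gv: G·(2, -1) = (14, -7).
Since Gv = λv, compare component 1: 14 = λ·2, so λ = 7.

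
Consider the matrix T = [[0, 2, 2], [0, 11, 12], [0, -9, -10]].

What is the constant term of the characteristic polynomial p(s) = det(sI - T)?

0

p(0) = det(0·I − T) = det(−T) = (−1)^3·det(T).
det(T) = 0, so p(0) = 0.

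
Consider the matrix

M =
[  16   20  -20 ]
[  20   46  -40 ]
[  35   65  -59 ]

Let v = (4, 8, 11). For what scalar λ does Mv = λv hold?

1

Compute Mv: M·(4, 8, 11) = (4, 8, 11).
Since Mv = λv, compare component 1: 4 = λ·4, so λ = 1.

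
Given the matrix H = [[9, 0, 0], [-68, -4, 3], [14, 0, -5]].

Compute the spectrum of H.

Set up det(λI - H) = 0.
Expanding along the first row, p(λ) = λ^3 - 61λ - 180.
Try λ = -4: p(-4) = 0, so -4 is a root.
Factor out (λ + 4): p(λ) = (λ + 4)·(λ^2 - 4λ - 45).
The quadratic factors as (λ + 5)·(λ - 9).
Eigenvalues: -5, -4, 9.

-5, -4, 9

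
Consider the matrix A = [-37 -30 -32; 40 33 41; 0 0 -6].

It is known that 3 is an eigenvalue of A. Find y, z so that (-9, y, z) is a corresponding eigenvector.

12, 0

We need (A - 3I)v = 0.
A - 3I = [[-40, -30, -32], [40, 30, 41], [0, 0, -9]].
Row 1: (-40)·-9 + (-30)·y + (-32)·z = 0
Row 2: (40)·-9 + (30)·y + (41)·z = 0
Row 3: (0)·-9 + (0)·y + (-9)·z = 0
Solving gives y = 12, z = 0.
Check: A·(-9, 12, 0) = (-27, 36, 0) = 3·(-9, 12, 0).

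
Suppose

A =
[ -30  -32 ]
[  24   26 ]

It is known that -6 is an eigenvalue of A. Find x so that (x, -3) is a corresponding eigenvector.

We need (A + 6I)v = 0.
A + 6I = [[-24, -32], [24, 32]].
Row 1: (-24)·x + (-32)·-3 = 0
Row 2: (24)·x + (32)·-3 = 0
Solving gives x = 4.
Check: A·(4, -3) = (-24, 18) = -6·(4, -3).

4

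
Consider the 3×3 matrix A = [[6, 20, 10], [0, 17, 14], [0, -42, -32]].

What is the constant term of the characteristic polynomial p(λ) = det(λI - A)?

-264

p(0) = det(0·I − A) = det(−A) = (−1)^3·det(A).
det(A) = 264, so p(0) = -264.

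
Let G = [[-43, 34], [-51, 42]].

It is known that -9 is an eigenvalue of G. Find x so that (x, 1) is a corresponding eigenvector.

We need (G + 9I)v = 0.
G + 9I = [[-34, 34], [-51, 51]].
Row 1: (-34)·x + (34)·1 = 0
Row 2: (-51)·x + (51)·1 = 0
Solving gives x = 1.
Check: G·(1, 1) = (-9, -9) = -9·(1, 1).

1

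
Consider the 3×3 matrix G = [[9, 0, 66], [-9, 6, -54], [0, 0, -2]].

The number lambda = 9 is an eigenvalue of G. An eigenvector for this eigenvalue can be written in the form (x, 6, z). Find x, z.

We need (G - 9I)v = 0.
G - 9I = [[0, 0, 66], [-9, -3, -54], [0, 0, -11]].
Row 1: (0)·x + (0)·6 + (66)·z = 0
Row 2: (-9)·x + (-3)·6 + (-54)·z = 0
Row 3: (0)·x + (0)·6 + (-11)·z = 0
Solving gives x = -2, z = 0.
Check: G·(-2, 6, 0) = (-18, 54, 0) = 9·(-2, 6, 0).

-2, 0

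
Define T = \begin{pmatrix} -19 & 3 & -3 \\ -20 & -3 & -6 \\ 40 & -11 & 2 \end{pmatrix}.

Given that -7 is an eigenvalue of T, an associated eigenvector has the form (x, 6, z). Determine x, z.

3, -6

We need (T + 7I)v = 0.
T + 7I = [[-12, 3, -3], [-20, 4, -6], [40, -11, 9]].
Row 1: (-12)·x + (3)·6 + (-3)·z = 0
Row 2: (-20)·x + (4)·6 + (-6)·z = 0
Row 3: (40)·x + (-11)·6 + (9)·z = 0
Solving gives x = 3, z = -6.
Check: T·(3, 6, -6) = (-21, -42, 42) = -7·(3, 6, -6).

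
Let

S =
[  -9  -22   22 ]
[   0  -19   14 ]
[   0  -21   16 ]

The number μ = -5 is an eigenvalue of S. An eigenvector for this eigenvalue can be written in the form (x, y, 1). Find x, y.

We need (S + 5I)v = 0.
S + 5I = [[-4, -22, 22], [0, -14, 14], [0, -21, 21]].
Row 1: (-4)·x + (-22)·y + (22)·1 = 0
Row 2: (0)·x + (-14)·y + (14)·1 = 0
Row 3: (0)·x + (-21)·y + (21)·1 = 0
Solving gives x = 0, y = 1.
Check: S·(0, 1, 1) = (0, -5, -5) = -5·(0, 1, 1).

0, 1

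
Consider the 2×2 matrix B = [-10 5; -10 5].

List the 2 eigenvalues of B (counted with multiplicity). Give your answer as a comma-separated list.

det(B - λI) = (-10 - λ)(5 - λ) - (5)·(-10) = λ^2 + 5λ.
This factors as (λ + 5)·λ = 0.
Eigenvalues: -5, 0.

-5, 0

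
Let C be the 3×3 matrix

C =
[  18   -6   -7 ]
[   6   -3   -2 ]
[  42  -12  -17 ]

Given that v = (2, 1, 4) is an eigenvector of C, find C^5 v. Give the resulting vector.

(2, 1, 4)

First find the eigenvalue: Cv = (2, 1, 4) = 1·(2, 1, 4), so λ = 1.
Then C^5 v = λ^5·v = 1^5·(2, 1, 4) = 1·(2, 1, 4) = (2, 1, 4).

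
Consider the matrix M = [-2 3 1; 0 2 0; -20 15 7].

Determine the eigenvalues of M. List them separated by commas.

2, 2, 3

Set up det(μI - M) = 0.
Expanding the 3×3 determinant: p(μ) = μ^3 - 7μ^2 + 16μ - 12.
Rational-root test: μ = 3 gives p(3) = 0.
Dividing by (μ - 3) leaves μ^2 - 4μ + 4.
The quadratic factor is (μ - 2)^2.
Eigenvalues: 2, 2, 3.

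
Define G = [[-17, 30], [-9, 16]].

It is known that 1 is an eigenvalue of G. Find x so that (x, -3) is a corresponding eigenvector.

-5

We need (G - 1I)v = 0.
G - 1I = [[-18, 30], [-9, 15]].
Row 1: (-18)·x + (30)·-3 = 0
Row 2: (-9)·x + (15)·-3 = 0
Solving gives x = -5.
Check: G·(-5, -3) = (-5, -3) = 1·(-5, -3).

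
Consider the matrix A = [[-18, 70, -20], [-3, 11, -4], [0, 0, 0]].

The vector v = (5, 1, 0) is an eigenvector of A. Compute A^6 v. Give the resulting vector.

First find the eigenvalue: Av = (-20, -4, 0) = -4·(5, 1, 0), so λ = -4.
Then A^6 v = λ^6·v = (-4)^6·(5, 1, 0) = 4096·(5, 1, 0) = (20480, 4096, 0).

(20480, 4096, 0)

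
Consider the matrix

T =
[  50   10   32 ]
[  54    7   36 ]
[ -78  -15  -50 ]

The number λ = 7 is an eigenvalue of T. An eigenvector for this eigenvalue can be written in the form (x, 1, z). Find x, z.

We need (T - 7I)v = 0.
T - 7I = [[43, 10, 32], [54, 0, 36], [-78, -15, -57]].
Row 1: (43)·x + (10)·1 + (32)·z = 0
Row 2: (54)·x + (0)·1 + (36)·z = 0
Row 3: (-78)·x + (-15)·1 + (-57)·z = 0
Solving gives x = 2, z = -3.
Check: T·(2, 1, -3) = (14, 7, -21) = 7·(2, 1, -3).

2, -3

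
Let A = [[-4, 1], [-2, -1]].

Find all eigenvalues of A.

det(A - tI) = (-4 - t)(-1 - t) - (1)·(-2) = t^2 + 5t + 6.
This factors as (t + 3)·(t + 2) = 0.
Eigenvalues: -3, -2.

-3, -2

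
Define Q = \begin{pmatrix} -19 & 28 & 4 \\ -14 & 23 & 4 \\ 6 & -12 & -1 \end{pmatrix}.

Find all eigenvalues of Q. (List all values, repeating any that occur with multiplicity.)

The characteristic polynomial is p(t) = det(tI - Q).
Cofactor expansion gives p(t) = t^3 - 3t^2 - 25t + 75.
Try t = 3: p(3) = 0, so 3 is a root.
Dividing by (t - 3) leaves t^2 - 25.
The quadratic factors as (t + 5)·(t - 5).
Eigenvalues: -5, 3, 5.

-5, 3, 5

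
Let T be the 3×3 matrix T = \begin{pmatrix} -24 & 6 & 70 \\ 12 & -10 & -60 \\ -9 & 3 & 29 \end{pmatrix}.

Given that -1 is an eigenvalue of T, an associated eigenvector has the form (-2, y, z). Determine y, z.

4, -1

We need (T + 1I)v = 0.
T + 1I = [[-23, 6, 70], [12, -9, -60], [-9, 3, 30]].
Row 1: (-23)·-2 + (6)·y + (70)·z = 0
Row 2: (12)·-2 + (-9)·y + (-60)·z = 0
Row 3: (-9)·-2 + (3)·y + (30)·z = 0
Solving gives y = 4, z = -1.
Check: T·(-2, 4, -1) = (2, -4, 1) = -1·(-2, 4, -1).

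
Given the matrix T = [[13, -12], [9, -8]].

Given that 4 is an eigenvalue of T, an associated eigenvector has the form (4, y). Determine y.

3

We need (T - 4I)v = 0.
T - 4I = [[9, -12], [9, -12]].
Row 1: (9)·4 + (-12)·y = 0
Row 2: (9)·4 + (-12)·y = 0
Solving gives y = 3.
Check: T·(4, 3) = (16, 12) = 4·(4, 3).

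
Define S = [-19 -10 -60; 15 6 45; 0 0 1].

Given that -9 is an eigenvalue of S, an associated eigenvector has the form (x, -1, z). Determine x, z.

1, 0

We need (S + 9I)v = 0.
S + 9I = [[-10, -10, -60], [15, 15, 45], [0, 0, 10]].
Row 1: (-10)·x + (-10)·-1 + (-60)·z = 0
Row 2: (15)·x + (15)·-1 + (45)·z = 0
Row 3: (0)·x + (0)·-1 + (10)·z = 0
Solving gives x = 1, z = 0.
Check: S·(1, -1, 0) = (-9, 9, 0) = -9·(1, -1, 0).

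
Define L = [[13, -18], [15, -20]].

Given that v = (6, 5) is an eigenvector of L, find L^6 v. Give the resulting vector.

First find the eigenvalue: Lv = (-12, -10) = -2·(6, 5), so λ = -2.
Then L^6 v = λ^6·v = (-2)^6·(6, 5) = 64·(6, 5) = (384, 320).

(384, 320)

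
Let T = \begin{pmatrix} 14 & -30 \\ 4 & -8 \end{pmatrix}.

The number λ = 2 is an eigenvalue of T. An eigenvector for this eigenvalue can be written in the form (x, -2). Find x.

-5

We need (T - 2I)v = 0.
T - 2I = [[12, -30], [4, -10]].
Row 1: (12)·x + (-30)·-2 = 0
Row 2: (4)·x + (-10)·-2 = 0
Solving gives x = -5.
Check: T·(-5, -2) = (-10, -4) = 2·(-5, -2).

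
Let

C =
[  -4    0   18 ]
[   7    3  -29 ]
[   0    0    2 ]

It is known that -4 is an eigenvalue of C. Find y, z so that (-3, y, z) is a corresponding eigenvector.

We need (C + 4I)v = 0.
C + 4I = [[0, 0, 18], [7, 7, -29], [0, 0, 6]].
Row 1: (0)·-3 + (0)·y + (18)·z = 0
Row 2: (7)·-3 + (7)·y + (-29)·z = 0
Row 3: (0)·-3 + (0)·y + (6)·z = 0
Solving gives y = 3, z = 0.
Check: C·(-3, 3, 0) = (12, -12, 0) = -4·(-3, 3, 0).

3, 0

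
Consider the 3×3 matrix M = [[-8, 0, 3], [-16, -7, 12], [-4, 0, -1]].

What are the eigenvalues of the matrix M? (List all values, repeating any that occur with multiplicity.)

Set up det(λI - M) = 0.
Cofactor expansion gives p(λ) = λ^3 + 16λ^2 + 83λ + 140.
Rational-root test: λ = -5 gives p(-5) = 0.
Factor out (λ + 5): p(λ) = (λ + 5)·(λ^2 + 11λ + 28).
The quadratic factors as (λ + 7)·(λ + 4).
Eigenvalues: -7, -5, -4.

-7, -5, -4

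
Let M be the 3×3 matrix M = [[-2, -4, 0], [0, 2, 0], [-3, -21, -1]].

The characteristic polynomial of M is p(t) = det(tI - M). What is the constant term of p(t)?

-4

p(t) = t^3 + t^2 - 4t - 4.
The constant term is -4.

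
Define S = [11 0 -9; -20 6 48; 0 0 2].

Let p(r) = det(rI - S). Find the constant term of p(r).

-132

p(r) = r^3 - 19r^2 + 100r - 132.
The constant term is -132.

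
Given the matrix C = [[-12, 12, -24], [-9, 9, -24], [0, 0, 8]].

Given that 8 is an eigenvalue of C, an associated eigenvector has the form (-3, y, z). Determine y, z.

We need (C - 8I)v = 0.
C - 8I = [[-20, 12, -24], [-9, 1, -24], [0, 0, 0]].
Row 1: (-20)·-3 + (12)·y + (-24)·z = 0
Row 2: (-9)·-3 + (1)·y + (-24)·z = 0
Row 3: (0)·-3 + (0)·y + (0)·z = 0
Solving gives y = -3, z = 1.
Check: C·(-3, -3, 1) = (-24, -24, 8) = 8·(-3, -3, 1).

-3, 1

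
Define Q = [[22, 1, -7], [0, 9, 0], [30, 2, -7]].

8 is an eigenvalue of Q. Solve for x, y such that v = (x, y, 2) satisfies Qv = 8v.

1, 0

We need (Q - 8I)v = 0.
Q - 8I = [[14, 1, -7], [0, 1, 0], [30, 2, -15]].
Row 1: (14)·x + (1)·y + (-7)·2 = 0
Row 2: (0)·x + (1)·y + (0)·2 = 0
Row 3: (30)·x + (2)·y + (-15)·2 = 0
Solving gives x = 1, y = 0.
Check: Q·(1, 0, 2) = (8, 0, 16) = 8·(1, 0, 2).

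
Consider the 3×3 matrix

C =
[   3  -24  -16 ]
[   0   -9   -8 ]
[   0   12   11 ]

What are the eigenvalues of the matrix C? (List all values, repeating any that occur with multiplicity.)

The characteristic polynomial is p(μ) = det(μI - C).
Expanding along the first row, p(μ) = μ^3 - 5μ^2 + 3μ + 9.
Since p(-1) = 0, μ = -1 is a root.
Factor out (μ + 1): p(μ) = (μ + 1)·(μ^2 - 6μ + 9).
The quadratic factor is (μ - 3)^2.
Eigenvalues: -1, 3, 3.

-1, 3, 3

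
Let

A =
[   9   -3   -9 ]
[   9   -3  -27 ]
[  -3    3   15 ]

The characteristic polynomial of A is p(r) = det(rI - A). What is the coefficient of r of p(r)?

144

p(r) = r^3 - 21r^2 + 144r - 324.
The coefficient of r is 144.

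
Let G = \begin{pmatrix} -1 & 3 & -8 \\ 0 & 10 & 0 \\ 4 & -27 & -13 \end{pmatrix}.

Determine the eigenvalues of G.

The characteristic polynomial is p(r) = det(rI - G).
Expanding along the first row, p(r) = r^3 + 4r^2 - 95r - 450.
Try r = 10: p(10) = 0, so 10 is a root.
Dividing by (r - 10) leaves r^2 + 14r + 45.
The quadratic factors as (r + 9)·(r + 5).
Eigenvalues: -9, -5, 10.

-9, -5, 10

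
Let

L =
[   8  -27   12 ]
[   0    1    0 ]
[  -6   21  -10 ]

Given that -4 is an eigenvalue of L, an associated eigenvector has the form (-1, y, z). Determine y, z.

0, 1

We need (L + 4I)v = 0.
L + 4I = [[12, -27, 12], [0, 5, 0], [-6, 21, -6]].
Row 1: (12)·-1 + (-27)·y + (12)·z = 0
Row 2: (0)·-1 + (5)·y + (0)·z = 0
Row 3: (-6)·-1 + (21)·y + (-6)·z = 0
Solving gives y = 0, z = 1.
Check: L·(-1, 0, 1) = (4, 0, -4) = -4·(-1, 0, 1).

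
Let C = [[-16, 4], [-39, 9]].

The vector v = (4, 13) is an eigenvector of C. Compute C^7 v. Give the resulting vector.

First find the eigenvalue: Cv = (-12, -39) = -3·(4, 13), so λ = -3.
Then C^7 v = λ^7·v = (-3)^7·(4, 13) = -2187·(4, 13) = (-8748, -28431).

(-8748, -28431)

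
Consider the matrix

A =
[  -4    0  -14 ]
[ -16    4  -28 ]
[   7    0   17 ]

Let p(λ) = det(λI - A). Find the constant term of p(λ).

p(λ) = λ^3 - 17λ^2 + 82λ - 120.
The constant term is -120.

-120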